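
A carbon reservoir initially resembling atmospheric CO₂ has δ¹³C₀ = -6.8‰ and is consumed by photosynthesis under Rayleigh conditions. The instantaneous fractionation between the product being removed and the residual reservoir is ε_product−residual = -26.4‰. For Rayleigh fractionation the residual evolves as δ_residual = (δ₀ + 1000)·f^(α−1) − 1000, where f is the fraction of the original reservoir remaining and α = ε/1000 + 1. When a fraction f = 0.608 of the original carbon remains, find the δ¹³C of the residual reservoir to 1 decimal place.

6.3‰

Rayleigh residual: δ_res = (δ₀ + 1000)·f^(α−1) − 1000
α = ε/1000 + 1 = 0.97360, so α − 1 = -0.02640
f^(α−1) = 0.608^(-0.02640) = 1.013223
δ_res = (-6.8 + 1000) × 1.013223 − 1000 = 1006.333 − 1000 = 6.33‰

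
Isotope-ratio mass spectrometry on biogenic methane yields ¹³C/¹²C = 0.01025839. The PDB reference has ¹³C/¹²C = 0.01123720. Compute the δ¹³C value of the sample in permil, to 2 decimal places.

δ¹³C = (R_sample / R_standard − 1) × 1000
R_sample / R_standard = 0.01025839 / 0.01123720 = 0.912896
δ¹³C = (0.912896 − 1) × 1000 = -87.104 permil

-87.10 permil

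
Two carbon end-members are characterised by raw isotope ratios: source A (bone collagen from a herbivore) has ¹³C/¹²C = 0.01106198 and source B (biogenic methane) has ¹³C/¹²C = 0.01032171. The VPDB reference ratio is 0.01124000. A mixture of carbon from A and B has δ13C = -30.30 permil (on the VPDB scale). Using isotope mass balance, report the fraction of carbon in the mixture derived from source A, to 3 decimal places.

δ_A = (0.01106198/0.01124000 − 1)×1000 = (0.984162 − 1)×1000 = -15.838 permil
δ_B = (0.01032171/0.01124000 − 1)×1000 = (0.918302 − 1)×1000 = -81.698 permil
f_A = (δ_mix − δ_B)/(δ_A − δ_B) = (-30.30 − (-81.698))/(-15.838 − (-81.698))
f_A = 51.398 / 65.860 = 0.7804

0.780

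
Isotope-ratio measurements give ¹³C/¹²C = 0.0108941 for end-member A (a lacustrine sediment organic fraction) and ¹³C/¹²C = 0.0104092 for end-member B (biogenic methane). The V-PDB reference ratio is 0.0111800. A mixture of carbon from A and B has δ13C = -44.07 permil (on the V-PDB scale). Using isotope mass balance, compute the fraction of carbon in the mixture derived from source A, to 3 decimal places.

δ_A = (0.0108941/0.0111800 − 1)×1000 = (0.974428 − 1)×1000 = -25.572 permil
δ_B = (0.0104092/0.0111800 − 1)×1000 = (0.931055 − 1)×1000 = -68.945 permil
f_A = (δ_mix − δ_B)/(δ_A − δ_B) = (-44.07 − (-68.945))/(-25.572 − (-68.945))
f_A = 24.875 / 43.372 = 0.5735

0.574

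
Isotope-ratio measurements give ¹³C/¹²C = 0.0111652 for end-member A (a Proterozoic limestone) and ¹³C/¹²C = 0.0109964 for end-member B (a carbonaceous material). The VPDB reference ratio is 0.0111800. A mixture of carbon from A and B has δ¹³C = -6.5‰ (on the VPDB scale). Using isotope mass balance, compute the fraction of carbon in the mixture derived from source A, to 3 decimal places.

0.657

δ_A = (0.0111652/0.0111800 − 1)×1000 = (0.998676 − 1)×1000 = -1.324‰
δ_B = (0.0109964/0.0111800 − 1)×1000 = (0.983578 − 1)×1000 = -16.422‰
f_A = (δ_mix − δ_B)/(δ_A − δ_B) = (-6.5 − (-16.422))/(-1.324 − (-16.422))
f_A = 9.922 / 15.098 = 0.6572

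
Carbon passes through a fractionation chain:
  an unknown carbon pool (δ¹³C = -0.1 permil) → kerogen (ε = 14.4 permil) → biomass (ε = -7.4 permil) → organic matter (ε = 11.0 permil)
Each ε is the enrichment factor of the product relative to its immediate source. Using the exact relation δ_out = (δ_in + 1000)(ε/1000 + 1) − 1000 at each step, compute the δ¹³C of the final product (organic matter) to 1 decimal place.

17.9 permil

step 1: δ = (-0.10 + 1000)·(14.4/1000 + 1) − 1000 = 14.30 permil
step 2: δ = (14.30 + 1000)·(-7.4/1000 + 1) − 1000 = 6.79 permil
step 3: δ = (6.79 + 1000)·(11.0/1000 + 1) − 1000 = 17.87 permil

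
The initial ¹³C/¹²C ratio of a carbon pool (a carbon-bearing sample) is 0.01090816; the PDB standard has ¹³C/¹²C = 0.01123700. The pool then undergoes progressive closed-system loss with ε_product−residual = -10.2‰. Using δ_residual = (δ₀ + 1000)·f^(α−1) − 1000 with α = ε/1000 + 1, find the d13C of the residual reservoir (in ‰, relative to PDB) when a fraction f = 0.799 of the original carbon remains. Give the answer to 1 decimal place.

-27.0‰

δ₀ = (0.01090816/0.01123700 − 1)×1000 = (0.970736 − 1)×1000 = -29.264‰
α − 1 = ε/1000 = -0.0102
f^(α−1) = 0.799^(-0.0102) = 1.002291
δ_res = (-29.264 + 1000) × 1.002291 − 1000 = 972.960 − 1000 = -27.04‰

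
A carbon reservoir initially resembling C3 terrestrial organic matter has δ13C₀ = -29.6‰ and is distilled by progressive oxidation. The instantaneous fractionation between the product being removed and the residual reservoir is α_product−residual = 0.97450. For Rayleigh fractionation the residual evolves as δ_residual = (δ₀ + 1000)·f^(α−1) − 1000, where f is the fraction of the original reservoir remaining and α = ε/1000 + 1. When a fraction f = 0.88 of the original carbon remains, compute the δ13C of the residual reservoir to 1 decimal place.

-26.4‰

Rayleigh residual: δ_res = (δ₀ + 1000)·f^(α−1) − 1000
α − 1 = -0.02550
f^(α−1) = 0.88^(-0.02550) = 1.003265
δ_res = (-29.6 + 1000) × 1.003265 − 1000 = 973.568 − 1000 = -26.43‰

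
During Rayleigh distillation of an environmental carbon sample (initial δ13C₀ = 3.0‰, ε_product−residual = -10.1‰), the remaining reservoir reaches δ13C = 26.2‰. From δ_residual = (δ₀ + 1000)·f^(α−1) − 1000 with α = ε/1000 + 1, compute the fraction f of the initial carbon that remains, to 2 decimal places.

α − 1 = ε/1000 = -0.0101
(δ_res + 1000)/(δ₀ + 1000) = (26.2 + 1000)/(3.0 + 1000) = 1026.2/1003.0 = 1.023131
f = 1.023131^(1/-0.0101) = exp(ln(1.023131)/-0.0101) = exp(0.02287/-0.0101)
f = exp(-2.2641) = 0.1039

0.10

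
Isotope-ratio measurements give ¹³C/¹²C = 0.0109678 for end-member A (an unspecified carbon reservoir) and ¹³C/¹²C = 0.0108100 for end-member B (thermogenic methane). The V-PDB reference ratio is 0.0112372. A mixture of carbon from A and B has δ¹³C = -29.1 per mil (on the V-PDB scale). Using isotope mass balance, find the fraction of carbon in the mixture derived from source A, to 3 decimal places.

δ_A = (0.0109678/0.0112372 − 1)×1000 = (0.976026 − 1)×1000 = -23.974 per mil
δ_B = (0.0108100/0.0112372 − 1)×1000 = (0.961983 − 1)×1000 = -38.017 per mil
f_A = (δ_mix − δ_B)/(δ_A − δ_B) = (-29.1 − (-38.017))/(-23.974 − (-38.017))
f_A = 8.917 / 14.043 = 0.6350

0.635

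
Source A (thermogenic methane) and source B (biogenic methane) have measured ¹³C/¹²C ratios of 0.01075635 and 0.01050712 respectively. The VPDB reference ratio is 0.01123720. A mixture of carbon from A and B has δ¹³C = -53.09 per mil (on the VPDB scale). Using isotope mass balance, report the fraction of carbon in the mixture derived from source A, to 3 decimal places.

δ_A = (0.01075635/0.01123720 − 1)×1000 = (0.957209 − 1)×1000 = -42.791 per mil
δ_B = (0.01050712/0.01123720 − 1)×1000 = (0.935030 − 1)×1000 = -64.970 per mil
f_A = (δ_mix − δ_B)/(δ_A − δ_B) = (-53.09 − (-64.970))/(-42.791 − (-64.970))
f_A = 11.880 / 22.179 = 0.5356

0.536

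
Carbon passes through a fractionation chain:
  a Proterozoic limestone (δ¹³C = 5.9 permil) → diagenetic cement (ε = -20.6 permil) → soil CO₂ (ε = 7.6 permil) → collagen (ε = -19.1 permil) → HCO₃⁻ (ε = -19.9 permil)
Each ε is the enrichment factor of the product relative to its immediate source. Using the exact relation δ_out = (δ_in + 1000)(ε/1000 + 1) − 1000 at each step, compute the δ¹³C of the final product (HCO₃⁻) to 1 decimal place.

step 1: δ = (5.90 + 1000)·(-20.6/1000 + 1) − 1000 = -14.82 permil
step 2: δ = (-14.82 + 1000)·(7.6/1000 + 1) − 1000 = -7.33 permil
step 3: δ = (-7.33 + 1000)·(-19.1/1000 + 1) − 1000 = -26.29 permil
step 4: δ = (-26.29 + 1000)·(-19.9/1000 + 1) − 1000 = -45.67 permil

-45.7 permil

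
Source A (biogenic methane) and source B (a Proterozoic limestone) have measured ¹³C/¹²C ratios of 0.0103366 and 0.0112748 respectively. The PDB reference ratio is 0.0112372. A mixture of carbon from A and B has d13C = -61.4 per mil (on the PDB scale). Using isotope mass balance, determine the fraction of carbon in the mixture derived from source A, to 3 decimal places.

δ_A = (0.0103366/0.0112372 − 1)×1000 = (0.919855 − 1)×1000 = -80.145 per mil
δ_B = (0.0112748/0.0112372 − 1)×1000 = (1.003346 − 1)×1000 = 3.346 per mil
f_A = (δ_mix − δ_B)/(δ_A − δ_B) = (-61.4 − (3.346))/(-80.145 − (3.346))
f_A = -64.746 / -83.491 = 0.7755

0.775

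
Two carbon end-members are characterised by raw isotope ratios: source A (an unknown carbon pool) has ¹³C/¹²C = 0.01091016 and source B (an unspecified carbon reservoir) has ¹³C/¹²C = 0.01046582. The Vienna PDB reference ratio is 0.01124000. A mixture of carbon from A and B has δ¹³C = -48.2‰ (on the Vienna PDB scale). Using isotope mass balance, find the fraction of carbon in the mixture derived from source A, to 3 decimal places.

0.523

δ_A = (0.01091016/0.01124000 − 1)×1000 = (0.970655 − 1)×1000 = -29.345‰
δ_B = (0.01046582/0.01124000 − 1)×1000 = (0.931123 − 1)×1000 = -68.877‰
f_A = (δ_mix − δ_B)/(δ_A − δ_B) = (-48.2 − (-68.877))/(-29.345 − (-68.877))
f_A = 20.677 / 39.532 = 0.5230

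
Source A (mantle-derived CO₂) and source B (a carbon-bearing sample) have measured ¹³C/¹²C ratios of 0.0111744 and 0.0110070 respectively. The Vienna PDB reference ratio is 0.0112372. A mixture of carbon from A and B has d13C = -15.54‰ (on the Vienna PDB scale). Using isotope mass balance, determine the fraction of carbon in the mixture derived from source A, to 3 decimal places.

δ_A = (0.0111744/0.0112372 − 1)×1000 = (0.994411 − 1)×1000 = -5.589‰
δ_B = (0.0110070/0.0112372 − 1)×1000 = (0.979514 − 1)×1000 = -20.486‰
f_A = (δ_mix − δ_B)/(δ_A − δ_B) = (-15.54 − (-20.486))/(-5.589 − (-20.486))
f_A = 4.946 / 14.897 = 0.3320

0.332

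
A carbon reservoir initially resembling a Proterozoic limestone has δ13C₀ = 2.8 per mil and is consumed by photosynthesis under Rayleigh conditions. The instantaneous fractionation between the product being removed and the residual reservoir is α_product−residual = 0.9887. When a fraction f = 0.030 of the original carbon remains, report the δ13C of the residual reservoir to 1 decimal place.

Rayleigh residual: δ_res = (δ₀ + 1000)·f^(α−1) − 1000
α − 1 = -0.01130
f^(α−1) = 0.030^(-0.01130) = 1.040420
δ_res = (2.8 + 1000) × 1.040420 − 1000 = 1043.333 − 1000 = 43.33 per mil

43.3 per mil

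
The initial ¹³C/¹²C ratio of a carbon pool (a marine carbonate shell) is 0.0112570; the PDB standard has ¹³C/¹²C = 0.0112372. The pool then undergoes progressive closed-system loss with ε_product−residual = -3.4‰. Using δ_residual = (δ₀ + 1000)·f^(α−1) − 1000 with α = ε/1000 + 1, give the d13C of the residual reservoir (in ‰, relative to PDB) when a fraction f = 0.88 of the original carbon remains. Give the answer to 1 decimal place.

2.2‰

δ₀ = (0.0112570/0.0112372 − 1)×1000 = (1.001762 − 1)×1000 = 1.762‰
α − 1 = ε/1000 = -0.0034
f^(α−1) = 0.88^(-0.0034) = 1.000435
δ_res = (1.762 + 1000) × 1.000435 − 1000 = 1002.197 − 1000 = 2.20‰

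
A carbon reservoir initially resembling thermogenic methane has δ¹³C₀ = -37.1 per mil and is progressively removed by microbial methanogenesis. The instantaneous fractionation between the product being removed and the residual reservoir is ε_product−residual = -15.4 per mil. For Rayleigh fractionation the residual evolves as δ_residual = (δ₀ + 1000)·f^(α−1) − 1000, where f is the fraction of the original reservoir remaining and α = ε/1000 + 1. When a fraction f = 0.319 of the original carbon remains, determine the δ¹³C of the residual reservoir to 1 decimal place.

Rayleigh residual: δ_res = (δ₀ + 1000)·f^(α−1) − 1000
α = ε/1000 + 1 = 0.98460, so α − 1 = -0.01540
f^(α−1) = 0.319^(-0.01540) = 1.017751
δ_res = (-37.1 + 1000) × 1.017751 − 1000 = 979.993 − 1000 = -20.01 per mil

-20.0 per mil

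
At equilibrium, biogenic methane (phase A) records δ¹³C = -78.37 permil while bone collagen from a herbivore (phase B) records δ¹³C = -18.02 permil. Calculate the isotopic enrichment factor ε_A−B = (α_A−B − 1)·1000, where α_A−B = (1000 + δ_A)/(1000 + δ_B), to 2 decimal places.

-61.46 permil

α_A−B = (1000 + -78.37) / (1000 + -18.02) = 921.63 / 981.98 = 0.938543
ε_A−B = (0.938543 − 1) × 1000 = -61.457 permil
(The approximation ε ≈ δ_A − δ_B would give -60.35 permil.)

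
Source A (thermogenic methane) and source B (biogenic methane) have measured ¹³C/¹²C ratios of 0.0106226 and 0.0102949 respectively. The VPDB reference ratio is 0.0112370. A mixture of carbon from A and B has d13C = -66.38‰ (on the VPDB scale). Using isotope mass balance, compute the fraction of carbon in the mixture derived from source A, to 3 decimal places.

0.599

δ_A = (0.0106226/0.0112370 − 1)×1000 = (0.945323 − 1)×1000 = -54.677‰
δ_B = (0.0102949/0.0112370 − 1)×1000 = (0.916161 − 1)×1000 = -83.839‰
f_A = (δ_mix − δ_B)/(δ_A − δ_B) = (-66.38 − (-83.839))/(-54.677 − (-83.839))
f_A = 17.459 / 29.163 = 0.5987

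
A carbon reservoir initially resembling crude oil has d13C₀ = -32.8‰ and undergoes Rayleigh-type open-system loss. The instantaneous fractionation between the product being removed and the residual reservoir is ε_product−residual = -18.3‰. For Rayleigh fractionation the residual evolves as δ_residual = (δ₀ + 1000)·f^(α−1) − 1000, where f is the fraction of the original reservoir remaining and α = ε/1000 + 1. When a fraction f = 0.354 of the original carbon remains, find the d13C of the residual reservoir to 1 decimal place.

Rayleigh residual: δ_res = (δ₀ + 1000)·f^(α−1) − 1000
α = ε/1000 + 1 = 0.98170, so α − 1 = -0.01830
f^(α−1) = 0.354^(-0.01830) = 1.019186
δ_res = (-32.8 + 1000) × 1.019186 − 1000 = 985.756 − 1000 = -14.24‰

-14.2‰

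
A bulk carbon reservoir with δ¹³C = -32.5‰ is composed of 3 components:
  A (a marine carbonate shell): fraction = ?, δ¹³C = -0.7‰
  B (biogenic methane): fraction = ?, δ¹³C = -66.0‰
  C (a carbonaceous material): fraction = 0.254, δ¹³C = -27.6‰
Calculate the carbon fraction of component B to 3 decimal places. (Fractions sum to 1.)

0.382

Let f_B and f_A be the unknown fractions; fractions sum to 1 so f_B + f_A = 0.746.
Mass balance: Σ fᵢ·δᵢ = δ_bulk ⇒ f_B·(-66.0) + f_A·(-0.7) = -32.5 − (-7.010) = -25.490
Substitute f_A = 0.746 − f_B:
f_B·(-66.0 − -0.7) = -25.490 − 0.746×(-0.7) = -24.967
f_B = -24.967 / -65.3 = 0.3823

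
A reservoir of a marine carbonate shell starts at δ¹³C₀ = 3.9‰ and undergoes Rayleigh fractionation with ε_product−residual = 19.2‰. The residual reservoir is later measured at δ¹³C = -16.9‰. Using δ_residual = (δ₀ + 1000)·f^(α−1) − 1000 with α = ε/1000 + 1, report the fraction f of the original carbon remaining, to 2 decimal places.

0.34

α − 1 = ε/1000 = 0.0192
(δ_res + 1000)/(δ₀ + 1000) = (-16.9 + 1000)/(3.9 + 1000) = 983.1/1003.9 = 0.979281
f = 0.979281^(1/0.0192) = exp(ln(0.979281)/0.0192) = exp(-0.02094/0.0192)
f = exp(-1.0905) = 0.3361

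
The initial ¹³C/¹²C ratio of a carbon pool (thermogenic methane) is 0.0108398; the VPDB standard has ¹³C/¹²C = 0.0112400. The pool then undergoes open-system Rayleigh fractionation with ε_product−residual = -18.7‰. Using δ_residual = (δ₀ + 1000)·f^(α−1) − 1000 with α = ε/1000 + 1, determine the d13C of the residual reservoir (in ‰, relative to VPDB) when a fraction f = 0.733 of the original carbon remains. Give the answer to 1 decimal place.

-30.0‰

δ₀ = (0.0108398/0.0112400 − 1)×1000 = (0.964395 − 1)×1000 = -35.605‰
α − 1 = ε/1000 = -0.0187
f^(α−1) = 0.733^(-0.0187) = 1.005825
δ_res = (-35.605 + 1000) × 1.005825 − 1000 = 970.013 − 1000 = -29.99‰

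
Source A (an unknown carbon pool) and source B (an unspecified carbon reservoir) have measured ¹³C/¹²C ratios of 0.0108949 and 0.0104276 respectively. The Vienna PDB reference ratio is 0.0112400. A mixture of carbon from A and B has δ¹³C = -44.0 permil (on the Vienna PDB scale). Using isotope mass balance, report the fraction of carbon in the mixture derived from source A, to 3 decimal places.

0.680

δ_A = (0.0108949/0.0112400 − 1)×1000 = (0.969297 − 1)×1000 = -30.703 permil
δ_B = (0.0104276/0.0112400 − 1)×1000 = (0.927722 − 1)×1000 = -72.278 permil
f_A = (δ_mix − δ_B)/(δ_A − δ_B) = (-44.0 − (-72.278))/(-30.703 − (-72.278))
f_A = 28.278 / 41.575 = 0.6802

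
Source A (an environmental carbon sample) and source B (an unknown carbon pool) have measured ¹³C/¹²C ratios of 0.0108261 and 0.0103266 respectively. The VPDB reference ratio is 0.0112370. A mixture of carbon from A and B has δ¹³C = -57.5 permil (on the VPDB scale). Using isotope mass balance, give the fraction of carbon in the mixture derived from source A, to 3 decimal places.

δ_A = (0.0108261/0.0112370 − 1)×1000 = (0.963433 − 1)×1000 = -36.567 permil
δ_B = (0.0103266/0.0112370 − 1)×1000 = (0.918982 − 1)×1000 = -81.018 permil
f_A = (δ_mix − δ_B)/(δ_A − δ_B) = (-57.5 − (-81.018))/(-36.567 − (-81.018))
f_A = 23.518 / 44.451 = 0.5291

0.529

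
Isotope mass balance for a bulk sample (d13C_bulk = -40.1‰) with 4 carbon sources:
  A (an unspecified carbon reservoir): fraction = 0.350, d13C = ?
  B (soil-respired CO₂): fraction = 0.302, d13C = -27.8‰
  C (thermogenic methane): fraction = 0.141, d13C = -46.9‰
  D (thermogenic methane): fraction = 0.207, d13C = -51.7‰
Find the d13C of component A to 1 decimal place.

Isotope mass balance: δ_bulk = Σ fᵢ·δᵢ.
-40.1 = 0.350×δ_A + 0.302×(-27.8) + 0.141×(-46.9) + 0.207×(-51.7)
0.350·δ_A = -40.1 − (-25.710) = -14.390
δ_A = -14.390 / 0.350 = -41.11‰

-41.1‰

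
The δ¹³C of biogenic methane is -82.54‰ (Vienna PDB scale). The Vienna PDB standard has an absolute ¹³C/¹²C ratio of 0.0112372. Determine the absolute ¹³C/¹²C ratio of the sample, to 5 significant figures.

R_sample = R_standard × (δ¹³C/1000 + 1)
R_sample = 0.0112372 × (-82.54/1000 + 1) = 0.0112372 × 0.917460
R_sample = 0.0103097

0.010310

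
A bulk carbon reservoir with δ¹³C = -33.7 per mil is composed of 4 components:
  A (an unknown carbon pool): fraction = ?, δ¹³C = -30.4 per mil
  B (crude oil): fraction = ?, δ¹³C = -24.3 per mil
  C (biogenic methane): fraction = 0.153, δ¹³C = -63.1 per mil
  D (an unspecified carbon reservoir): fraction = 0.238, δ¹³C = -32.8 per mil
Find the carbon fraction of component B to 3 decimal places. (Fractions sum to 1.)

0.373

Let f_B and f_A be the unknown fractions; fractions sum to 1 so f_B + f_A = 0.609.
Mass balance: Σ fᵢ·δᵢ = δ_bulk ⇒ f_B·(-24.3) + f_A·(-30.4) = -33.7 − (-17.461) = -16.239
Substitute f_A = 0.609 − f_B:
f_B·(-24.3 − -30.4) = -16.239 − 0.609×(-30.4) = 2.274
f_B = 2.274 / 6.1 = 0.3728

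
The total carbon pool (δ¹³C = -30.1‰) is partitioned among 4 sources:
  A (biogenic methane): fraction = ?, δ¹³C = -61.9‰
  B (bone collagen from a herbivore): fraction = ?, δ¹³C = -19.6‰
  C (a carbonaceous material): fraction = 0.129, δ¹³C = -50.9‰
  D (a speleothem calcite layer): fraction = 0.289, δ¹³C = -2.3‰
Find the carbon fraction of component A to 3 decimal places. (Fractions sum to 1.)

0.271

Let f_A and f_B be the unknown fractions; fractions sum to 1 so f_A + f_B = 0.582.
Mass balance: Σ fᵢ·δᵢ = δ_bulk ⇒ f_A·(-61.9) + f_B·(-19.6) = -30.1 − (-7.231) = -22.869
Substitute f_B = 0.582 − f_A:
f_A·(-61.9 − -19.6) = -22.869 − 0.582×(-19.6) = -11.462
f_A = -11.462 / -42.3 = 0.2710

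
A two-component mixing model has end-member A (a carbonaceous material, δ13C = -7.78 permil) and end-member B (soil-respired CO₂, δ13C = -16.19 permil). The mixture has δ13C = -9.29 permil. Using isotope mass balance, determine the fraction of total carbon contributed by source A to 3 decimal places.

0.820

δ_mix = f_A·δ_A + (1 − f_A)·δ_B  ⇒  f_A = (δ_mix − δ_B)/(δ_A − δ_B)
f_A = (-9.29 − (-16.19)) / (-7.78 − (-16.19))
f_A = 6.90 / 8.41 = 0.8205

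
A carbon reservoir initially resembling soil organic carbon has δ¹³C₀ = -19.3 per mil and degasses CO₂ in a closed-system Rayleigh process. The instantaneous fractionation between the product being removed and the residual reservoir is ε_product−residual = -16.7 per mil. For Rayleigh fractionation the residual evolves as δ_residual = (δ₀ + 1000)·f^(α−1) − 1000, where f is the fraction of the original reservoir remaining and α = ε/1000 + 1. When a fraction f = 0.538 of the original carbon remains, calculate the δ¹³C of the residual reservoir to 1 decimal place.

Rayleigh residual: δ_res = (δ₀ + 1000)·f^(α−1) − 1000
α = ε/1000 + 1 = 0.98330, so α − 1 = -0.01670
f^(α−1) = 0.538^(-0.01670) = 1.010406
δ_res = (-19.3 + 1000) × 1.010406 − 1000 = 990.905 − 1000 = -9.09 per mil

-9.1 per mil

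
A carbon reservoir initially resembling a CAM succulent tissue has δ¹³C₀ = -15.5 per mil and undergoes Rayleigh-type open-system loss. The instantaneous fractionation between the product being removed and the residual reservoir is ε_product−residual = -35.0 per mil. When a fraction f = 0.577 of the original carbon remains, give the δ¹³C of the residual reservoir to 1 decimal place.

3.6 per mil

Rayleigh residual: δ_res = (δ₀ + 1000)·f^(α−1) − 1000
α = ε/1000 + 1 = 0.96500, so α − 1 = -0.03500
f^(α−1) = 0.577^(-0.03500) = 1.019433
δ_res = (-15.5 + 1000) × 1.019433 − 1000 = 1003.632 − 1000 = 3.63 per mil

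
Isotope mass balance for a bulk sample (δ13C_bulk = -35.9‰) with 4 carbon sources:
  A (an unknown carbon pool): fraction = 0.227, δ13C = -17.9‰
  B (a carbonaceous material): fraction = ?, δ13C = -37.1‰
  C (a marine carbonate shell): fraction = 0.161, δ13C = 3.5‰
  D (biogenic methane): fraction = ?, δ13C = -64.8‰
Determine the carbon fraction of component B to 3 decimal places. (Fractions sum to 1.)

Let f_B and f_D be the unknown fractions; fractions sum to 1 so f_B + f_D = 0.612.
Mass balance: Σ fᵢ·δᵢ = δ_bulk ⇒ f_B·(-37.1) + f_D·(-64.8) = -35.9 − (-3.500) = -32.400
Substitute f_D = 0.612 − f_B:
f_B·(-37.1 − -64.8) = -32.400 − 0.612×(-64.8) = 7.257
f_B = 7.257 / 27.7 = 0.2620

0.262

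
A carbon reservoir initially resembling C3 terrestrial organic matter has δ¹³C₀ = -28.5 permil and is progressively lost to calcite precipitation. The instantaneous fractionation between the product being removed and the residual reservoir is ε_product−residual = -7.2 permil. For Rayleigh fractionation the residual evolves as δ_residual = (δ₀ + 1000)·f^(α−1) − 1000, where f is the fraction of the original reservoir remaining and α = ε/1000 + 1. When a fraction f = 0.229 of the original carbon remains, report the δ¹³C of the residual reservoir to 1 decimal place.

-18.1 permil

Rayleigh residual: δ_res = (δ₀ + 1000)·f^(α−1) − 1000
α = ε/1000 + 1 = 0.99280, so α − 1 = -0.00720
f^(α−1) = 0.229^(-0.00720) = 1.010670
δ_res = (-28.5 + 1000) × 1.010670 − 1000 = 981.865 − 1000 = -18.13 permil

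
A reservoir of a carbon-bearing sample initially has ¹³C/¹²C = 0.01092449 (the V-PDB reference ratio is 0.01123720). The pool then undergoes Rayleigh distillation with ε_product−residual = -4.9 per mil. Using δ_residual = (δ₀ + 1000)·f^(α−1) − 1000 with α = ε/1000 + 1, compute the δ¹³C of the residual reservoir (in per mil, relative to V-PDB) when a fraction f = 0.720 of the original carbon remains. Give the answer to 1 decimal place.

-26.3 per mil

δ₀ = (0.01092449/0.01123720 − 1)×1000 = (0.972172 − 1)×1000 = -27.828 per mil
α − 1 = ε/1000 = -0.0049
f^(α−1) = 0.720^(-0.0049) = 1.001611
δ_res = (-27.828 + 1000) × 1.001611 − 1000 = 973.738 − 1000 = -26.26 per mil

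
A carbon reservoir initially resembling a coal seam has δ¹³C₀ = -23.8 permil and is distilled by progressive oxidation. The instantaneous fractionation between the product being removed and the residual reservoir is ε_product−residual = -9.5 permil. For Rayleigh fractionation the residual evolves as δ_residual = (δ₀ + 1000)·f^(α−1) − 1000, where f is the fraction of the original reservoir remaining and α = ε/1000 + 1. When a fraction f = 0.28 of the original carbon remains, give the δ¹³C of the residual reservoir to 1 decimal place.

Rayleigh residual: δ_res = (δ₀ + 1000)·f^(α−1) − 1000
α = ε/1000 + 1 = 0.99050, so α − 1 = -0.00950
f^(α−1) = 0.28^(-0.00950) = 1.012167
δ_res = (-23.8 + 1000) × 1.012167 − 1000 = 988.077 − 1000 = -11.92 permil

-11.9 permil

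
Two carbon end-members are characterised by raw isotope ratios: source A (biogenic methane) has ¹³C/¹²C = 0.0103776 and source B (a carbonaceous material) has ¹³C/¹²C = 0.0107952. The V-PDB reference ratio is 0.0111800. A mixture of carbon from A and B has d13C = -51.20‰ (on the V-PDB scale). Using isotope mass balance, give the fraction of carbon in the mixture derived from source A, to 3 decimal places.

0.449

δ_A = (0.0103776/0.0111800 − 1)×1000 = (0.928229 − 1)×1000 = -71.771‰
δ_B = (0.0107952/0.0111800 − 1)×1000 = (0.965581 − 1)×1000 = -34.419‰
f_A = (δ_mix − δ_B)/(δ_A − δ_B) = (-51.20 − (-34.419))/(-71.771 − (-34.419))
f_A = -16.781 / -37.352 = 0.4493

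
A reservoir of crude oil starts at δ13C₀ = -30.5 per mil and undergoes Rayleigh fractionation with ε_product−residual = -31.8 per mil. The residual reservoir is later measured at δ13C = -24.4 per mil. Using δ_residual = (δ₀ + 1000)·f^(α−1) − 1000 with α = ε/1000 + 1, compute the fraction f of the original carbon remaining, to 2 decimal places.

α − 1 = ε/1000 = -0.0318
(δ_res + 1000)/(δ₀ + 1000) = (-24.4 + 1000)/(-30.5 + 1000) = 975.6/969.5 = 1.006292
f = 1.006292^(1/-0.0318) = exp(ln(1.006292)/-0.0318) = exp(0.00627/-0.0318)
f = exp(-0.1972) = 0.8210

0.82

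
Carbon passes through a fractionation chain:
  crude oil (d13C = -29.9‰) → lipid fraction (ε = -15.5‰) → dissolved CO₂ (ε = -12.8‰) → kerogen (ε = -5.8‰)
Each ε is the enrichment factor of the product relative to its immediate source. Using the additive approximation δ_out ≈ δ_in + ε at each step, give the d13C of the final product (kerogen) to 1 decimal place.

step 1: δ ≈ -29.9 + (-15.5) = -45.4‰
step 2: δ ≈ -45.4 + (-12.8) = -58.2‰
step 3: δ ≈ -58.2 + (-5.8) = -64.0‰

-64.0‰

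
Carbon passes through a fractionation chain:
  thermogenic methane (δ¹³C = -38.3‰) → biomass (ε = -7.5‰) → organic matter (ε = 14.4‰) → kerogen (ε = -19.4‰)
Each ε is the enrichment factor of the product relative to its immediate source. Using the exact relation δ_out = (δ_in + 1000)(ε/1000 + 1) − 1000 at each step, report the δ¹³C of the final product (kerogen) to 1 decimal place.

-50.6‰

step 1: δ = (-38.30 + 1000)·(-7.5/1000 + 1) − 1000 = -45.51‰
step 2: δ = (-45.51 + 1000)·(14.4/1000 + 1) − 1000 = -31.77‰
step 3: δ = (-31.77 + 1000)·(-19.4/1000 + 1) − 1000 = -50.55‰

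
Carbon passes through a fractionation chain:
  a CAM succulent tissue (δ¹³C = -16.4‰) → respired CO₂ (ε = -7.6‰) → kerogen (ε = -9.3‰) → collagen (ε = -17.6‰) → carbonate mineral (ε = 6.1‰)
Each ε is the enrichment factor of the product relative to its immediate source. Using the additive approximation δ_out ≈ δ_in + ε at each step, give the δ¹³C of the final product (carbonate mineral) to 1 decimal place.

-44.8‰

step 1: δ ≈ -16.4 + (-7.6) = -24.0‰
step 2: δ ≈ -24.0 + (-9.3) = -33.3‰
step 3: δ ≈ -33.3 + (-17.6) = -50.9‰
step 4: δ ≈ -50.9 + (6.1) = -44.8‰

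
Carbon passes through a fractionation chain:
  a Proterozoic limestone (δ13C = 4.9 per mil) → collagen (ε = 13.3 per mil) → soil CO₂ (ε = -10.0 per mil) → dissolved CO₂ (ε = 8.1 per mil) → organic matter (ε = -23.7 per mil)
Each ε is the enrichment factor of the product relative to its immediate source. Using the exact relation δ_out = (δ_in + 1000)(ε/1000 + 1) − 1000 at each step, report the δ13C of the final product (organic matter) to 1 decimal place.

-7.8 per mil

step 1: δ = (4.90 + 1000)·(13.3/1000 + 1) − 1000 = 18.27 per mil
step 2: δ = (18.27 + 1000)·(-10.0/1000 + 1) − 1000 = 8.08 per mil
step 3: δ = (8.08 + 1000)·(8.1/1000 + 1) − 1000 = 16.25 per mil
step 4: δ = (16.25 + 1000)·(-23.7/1000 + 1) − 1000 = -7.84 per mil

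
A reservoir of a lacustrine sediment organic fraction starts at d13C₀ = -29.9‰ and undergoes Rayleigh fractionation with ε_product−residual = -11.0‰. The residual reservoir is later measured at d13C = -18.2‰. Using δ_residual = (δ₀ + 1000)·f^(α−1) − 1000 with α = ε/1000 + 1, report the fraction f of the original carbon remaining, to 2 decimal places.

0.34

α − 1 = ε/1000 = -0.0110
(δ_res + 1000)/(δ₀ + 1000) = (-18.2 + 1000)/(-29.9 + 1000) = 981.8/970.1 = 1.012061
f = 1.012061^(1/-0.0110) = exp(ln(1.012061)/-0.0110) = exp(0.01199/-0.0110)
f = exp(-1.0899) = 0.3363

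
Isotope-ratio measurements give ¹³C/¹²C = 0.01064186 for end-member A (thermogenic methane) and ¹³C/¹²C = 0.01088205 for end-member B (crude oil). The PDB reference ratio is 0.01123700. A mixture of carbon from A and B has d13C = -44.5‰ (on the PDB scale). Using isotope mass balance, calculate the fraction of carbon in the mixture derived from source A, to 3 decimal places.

0.604

δ_A = (0.01064186/0.01123700 − 1)×1000 = (0.947037 − 1)×1000 = -52.963‰
δ_B = (0.01088205/0.01123700 − 1)×1000 = (0.968412 − 1)×1000 = -31.588‰
f_A = (δ_mix − δ_B)/(δ_A − δ_B) = (-44.5 − (-31.588))/(-52.963 − (-31.588))
f_A = -12.912 / -21.375 = 0.6041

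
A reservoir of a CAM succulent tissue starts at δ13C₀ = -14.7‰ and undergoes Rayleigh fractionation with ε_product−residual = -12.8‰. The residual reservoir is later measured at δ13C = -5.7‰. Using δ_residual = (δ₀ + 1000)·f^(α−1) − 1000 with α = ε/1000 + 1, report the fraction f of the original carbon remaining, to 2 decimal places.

0.49

α − 1 = ε/1000 = -0.0128
(δ_res + 1000)/(δ₀ + 1000) = (-5.7 + 1000)/(-14.7 + 1000) = 994.3/985.3 = 1.009134
f = 1.009134^(1/-0.0128) = exp(ln(1.009134)/-0.0128) = exp(0.00909/-0.0128)
f = exp(-0.7104) = 0.4915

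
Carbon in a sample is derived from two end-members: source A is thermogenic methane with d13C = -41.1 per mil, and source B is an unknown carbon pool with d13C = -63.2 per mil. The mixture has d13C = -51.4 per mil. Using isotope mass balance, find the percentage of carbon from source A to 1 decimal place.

δ_mix = f_A·δ_A + (1 − f_A)·δ_B  ⇒  f_A = (δ_mix − δ_B)/(δ_A − δ_B)
f_A = (-51.4 − (-63.2)) / (-41.1 − (-63.2))
f_A = 11.8 / 22.1 = 0.5339

53.4%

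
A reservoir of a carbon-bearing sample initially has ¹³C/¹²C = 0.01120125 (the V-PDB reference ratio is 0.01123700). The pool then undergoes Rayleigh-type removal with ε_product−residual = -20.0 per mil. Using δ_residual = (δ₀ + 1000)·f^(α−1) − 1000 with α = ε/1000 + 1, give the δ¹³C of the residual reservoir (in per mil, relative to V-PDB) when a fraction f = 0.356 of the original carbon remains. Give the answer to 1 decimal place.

δ₀ = (0.01120125/0.01123700 − 1)×1000 = (0.996819 − 1)×1000 = -3.181 per mil
α − 1 = ε/1000 = -0.0200
f^(α−1) = 0.356^(-0.0200) = 1.020871
δ_res = (-3.181 + 1000) × 1.020871 − 1000 = 1017.623 − 1000 = 17.62 per mil

17.6 per mil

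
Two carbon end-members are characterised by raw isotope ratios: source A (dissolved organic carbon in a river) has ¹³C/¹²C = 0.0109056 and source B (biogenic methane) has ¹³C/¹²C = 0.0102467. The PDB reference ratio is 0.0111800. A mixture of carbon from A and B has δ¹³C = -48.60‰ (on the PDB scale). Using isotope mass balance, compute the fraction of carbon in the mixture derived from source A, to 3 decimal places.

0.592

δ_A = (0.0109056/0.0111800 − 1)×1000 = (0.975456 − 1)×1000 = -24.544‰
δ_B = (0.0102467/0.0111800 − 1)×1000 = (0.916521 − 1)×1000 = -83.479‰
f_A = (δ_mix − δ_B)/(δ_A − δ_B) = (-48.60 − (-83.479))/(-24.544 − (-83.479))
f_A = 34.879 / 58.936 = 0.5918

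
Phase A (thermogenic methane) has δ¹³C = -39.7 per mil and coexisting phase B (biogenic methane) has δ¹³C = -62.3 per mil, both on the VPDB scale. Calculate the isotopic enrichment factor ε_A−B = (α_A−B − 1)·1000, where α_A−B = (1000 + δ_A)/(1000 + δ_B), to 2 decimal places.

α_A−B = (1000 + -39.7) / (1000 + -62.3) = 960.3 / 937.7 = 1.024102
ε_A−B = (1.024102 − 1) × 1000 = 24.102 per mil
(The approximation ε ≈ δ_A − δ_B would give 22.6 per mil.)

24.10 per mil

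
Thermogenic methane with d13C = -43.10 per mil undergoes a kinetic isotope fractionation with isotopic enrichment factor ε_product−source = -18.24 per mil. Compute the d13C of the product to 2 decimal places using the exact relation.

-60.55 per mil

To first order, δ_product ≈ δ_source + ε = -61.34 per mil.
Exactly, δ_product = (δ_source + 1000)·(ε/1000 + 1) − 1000.
δ_product = (-43.10 + 1000) × (-18.24/1000 + 1) − 1000
δ_product = -60.554 per mil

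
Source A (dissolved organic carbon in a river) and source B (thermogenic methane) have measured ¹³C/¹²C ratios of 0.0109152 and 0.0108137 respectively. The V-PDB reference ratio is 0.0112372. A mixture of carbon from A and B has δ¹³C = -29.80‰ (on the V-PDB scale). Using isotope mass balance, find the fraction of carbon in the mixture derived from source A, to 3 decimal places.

δ_A = (0.0109152/0.0112372 − 1)×1000 = (0.971345 − 1)×1000 = -28.655‰
δ_B = (0.0108137/0.0112372 − 1)×1000 = (0.962313 − 1)×1000 = -37.687‰
f_A = (δ_mix − δ_B)/(δ_A − δ_B) = (-29.80 − (-37.687))/(-28.655 − (-37.687))
f_A = 7.887 / 9.032 = 0.8732

0.873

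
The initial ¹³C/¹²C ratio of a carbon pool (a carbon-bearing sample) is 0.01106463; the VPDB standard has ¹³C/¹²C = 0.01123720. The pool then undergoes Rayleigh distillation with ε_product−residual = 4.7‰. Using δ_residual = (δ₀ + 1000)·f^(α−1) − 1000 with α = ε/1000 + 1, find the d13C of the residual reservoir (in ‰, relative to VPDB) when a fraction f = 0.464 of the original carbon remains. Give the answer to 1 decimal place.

-18.9‰

δ₀ = (0.01106463/0.01123720 − 1)×1000 = (0.984643 − 1)×1000 = -15.357‰
α − 1 = ε/1000 = 0.0047
f^(α−1) = 0.464^(0.0047) = 0.996398
δ_res = (-15.357 + 1000) × 0.996398 − 1000 = 981.096 − 1000 = -18.90‰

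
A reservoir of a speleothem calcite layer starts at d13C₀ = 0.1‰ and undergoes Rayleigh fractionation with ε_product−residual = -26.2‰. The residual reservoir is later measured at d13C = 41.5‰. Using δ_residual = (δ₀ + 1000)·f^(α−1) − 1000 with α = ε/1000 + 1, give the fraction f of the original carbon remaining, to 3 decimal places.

0.213

α − 1 = ε/1000 = -0.0262
(δ_res + 1000)/(δ₀ + 1000) = (41.5 + 1000)/(0.1 + 1000) = 1041.5/1000.1 = 1.041396
f = 1.041396^(1/-0.0262) = exp(ln(1.041396)/-0.0262) = exp(0.04056/-0.0262)
f = exp(-1.5482) = 0.2126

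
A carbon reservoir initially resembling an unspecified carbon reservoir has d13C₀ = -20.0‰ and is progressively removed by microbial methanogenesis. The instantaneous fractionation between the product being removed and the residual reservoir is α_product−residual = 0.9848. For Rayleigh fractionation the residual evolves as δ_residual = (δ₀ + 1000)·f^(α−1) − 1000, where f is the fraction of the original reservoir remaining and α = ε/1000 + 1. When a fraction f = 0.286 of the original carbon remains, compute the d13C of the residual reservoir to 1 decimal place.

-1.2‰

Rayleigh residual: δ_res = (δ₀ + 1000)·f^(α−1) − 1000
α − 1 = -0.01520
f^(α−1) = 0.286^(-0.01520) = 1.019209
δ_res = (-20.0 + 1000) × 1.019209 − 1000 = 998.825 − 1000 = -1.18‰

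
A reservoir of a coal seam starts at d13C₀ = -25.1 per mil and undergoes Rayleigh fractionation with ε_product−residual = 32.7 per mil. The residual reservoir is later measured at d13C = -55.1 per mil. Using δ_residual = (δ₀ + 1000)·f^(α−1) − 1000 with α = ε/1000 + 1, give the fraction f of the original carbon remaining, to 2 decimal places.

α − 1 = ε/1000 = 0.0327
(δ_res + 1000)/(δ₀ + 1000) = (-55.1 + 1000)/(-25.1 + 1000) = 944.9/974.9 = 0.969228
f = 0.969228^(1/0.0327) = exp(ln(0.969228)/0.0327) = exp(-0.03126/0.0327)
f = exp(-0.9558) = 0.3845

0.38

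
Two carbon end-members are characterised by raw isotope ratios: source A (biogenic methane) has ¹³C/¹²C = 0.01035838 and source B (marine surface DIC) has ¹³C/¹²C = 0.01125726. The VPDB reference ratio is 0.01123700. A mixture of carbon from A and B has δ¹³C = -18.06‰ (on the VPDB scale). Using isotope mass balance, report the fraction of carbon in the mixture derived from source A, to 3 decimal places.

0.248

δ_A = (0.01035838/0.01123700 − 1)×1000 = (0.921810 − 1)×1000 = -78.190‰
δ_B = (0.01125726/0.01123700 − 1)×1000 = (1.001803 − 1)×1000 = 1.803‰
f_A = (δ_mix − δ_B)/(δ_A − δ_B) = (-18.06 − (1.803))/(-78.190 − (1.803))
f_A = -19.863 / -79.993 = 0.2483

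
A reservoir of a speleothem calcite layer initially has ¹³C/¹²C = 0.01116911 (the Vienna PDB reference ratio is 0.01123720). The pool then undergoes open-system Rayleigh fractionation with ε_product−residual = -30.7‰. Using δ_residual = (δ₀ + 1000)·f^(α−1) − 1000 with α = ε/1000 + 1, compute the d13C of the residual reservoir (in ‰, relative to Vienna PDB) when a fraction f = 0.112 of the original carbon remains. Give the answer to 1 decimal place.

63.0‰

δ₀ = (0.01116911/0.01123720 − 1)×1000 = (0.993941 − 1)×1000 = -6.059‰
α − 1 = ε/1000 = -0.0307
f^(α−1) = 0.112^(-0.0307) = 1.069520
δ_res = (-6.059 + 1000) × 1.069520 − 1000 = 1063.040 − 1000 = 63.04‰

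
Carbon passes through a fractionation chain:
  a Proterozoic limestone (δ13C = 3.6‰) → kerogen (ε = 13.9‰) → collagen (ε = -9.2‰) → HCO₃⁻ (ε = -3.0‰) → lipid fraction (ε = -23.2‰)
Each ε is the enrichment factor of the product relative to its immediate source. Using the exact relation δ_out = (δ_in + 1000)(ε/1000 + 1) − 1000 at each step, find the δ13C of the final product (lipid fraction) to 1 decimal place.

-18.2‰

step 1: δ = (3.60 + 1000)·(13.9/1000 + 1) − 1000 = 17.55‰
step 2: δ = (17.55 + 1000)·(-9.2/1000 + 1) − 1000 = 8.19‰
step 3: δ = (8.19 + 1000)·(-3.0/1000 + 1) − 1000 = 5.16‰
step 4: δ = (5.16 + 1000)·(-23.2/1000 + 1) − 1000 = -18.16‰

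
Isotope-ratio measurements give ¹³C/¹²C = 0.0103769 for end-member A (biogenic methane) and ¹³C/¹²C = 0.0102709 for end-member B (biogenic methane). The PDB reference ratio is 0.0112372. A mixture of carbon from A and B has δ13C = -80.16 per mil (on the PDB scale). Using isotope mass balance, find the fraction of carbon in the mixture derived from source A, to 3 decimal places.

δ_A = (0.0103769/0.0112372 − 1)×1000 = (0.923442 − 1)×1000 = -76.558 per mil
δ_B = (0.0102709/0.0112372 − 1)×1000 = (0.914009 − 1)×1000 = -85.991 per mil
f_A = (δ_mix − δ_B)/(δ_A − δ_B) = (-80.16 − (-85.991))/(-76.558 − (-85.991))
f_A = 5.831 / 9.433 = 0.6182

0.618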